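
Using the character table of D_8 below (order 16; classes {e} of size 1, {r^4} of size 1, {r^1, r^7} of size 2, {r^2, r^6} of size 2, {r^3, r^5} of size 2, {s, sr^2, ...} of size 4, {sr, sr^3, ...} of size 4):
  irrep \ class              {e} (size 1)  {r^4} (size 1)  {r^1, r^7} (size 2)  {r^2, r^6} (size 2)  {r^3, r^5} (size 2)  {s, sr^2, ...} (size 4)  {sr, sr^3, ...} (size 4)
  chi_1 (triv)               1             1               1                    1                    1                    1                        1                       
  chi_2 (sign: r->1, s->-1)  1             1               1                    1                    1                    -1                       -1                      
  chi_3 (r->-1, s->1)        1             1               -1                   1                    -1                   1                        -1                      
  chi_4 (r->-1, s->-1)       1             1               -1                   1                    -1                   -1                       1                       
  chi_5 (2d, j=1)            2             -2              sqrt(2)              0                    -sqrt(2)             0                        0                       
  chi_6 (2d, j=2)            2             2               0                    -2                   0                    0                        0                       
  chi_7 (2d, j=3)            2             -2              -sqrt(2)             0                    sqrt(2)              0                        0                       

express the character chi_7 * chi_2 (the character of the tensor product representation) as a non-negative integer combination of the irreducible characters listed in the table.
chi_7 tensor chi_2 = chi_7 (all other irreducibles have multiplicity 0).

Reasoning: The character of a tensor product is the pointwise product (chi_7 * chi_2)(C) = chi_7(C) * chi_2(C):
  {e}: (2)*(1), {r^4}: (-2)*(1), {r^1, r^7}: (-sqrt(2))*(1), {r^2, r^6}: (0)*(1), {r^3, r^5}: (sqrt(2))*(1), {s, sr^2, ...}: (0)*(-1), {sr, sr^3, ...}: (0)*(-1)
so (chi_7 * chi_2) takes values
  {e} -> 2, {r^4} -> -2, {r^1, r^7} -> -sqrt(2), {r^2, r^6} -> 0, {r^3, r^5} -> sqrt(2), {s, sr^2, ...} -> 0, {sr, sr^3, ...} -> 0.
Now take the inner product of this character with each irreducible chi from the table, <chi_7*chi_2, chi> = (1/16) sum_C |C| (chi_7*chi_2)(C) conj(chi(C)):
  <chi_7*chi_2, chi_1> = (1/16)[1*(2)*conj(1) + 1*(-2)*conj(1) + 2*(-sqrt(2))*conj(1) + 2*(0)*conj(1) + 2*(sqrt(2))*conj(1) + 4*(0)*conj(1) + 4*(0)*conj(1)]
      = (1/16)[(2) + (-2) + (-2*sqrt(2)) + (0) + (2*sqrt(2)) + (0) + (0)] = 0/16 = 0
  <chi_7*chi_2, chi_2> = (1/16)[1*(2)*conj(1) + 1*(-2)*conj(1) + 2*(-sqrt(2))*conj(1) + 2*(0)*conj(1) + 2*(sqrt(2))*conj(1) + 4*(0)*conj(-1) + 4*(0)*conj(-1)]
      = (1/16)[(2) + (-2) + (-2*sqrt(2)) + (0) + (2*sqrt(2)) + (0) + (0)] = 0/16 = 0
  <chi_7*chi_2, chi_3> = (1/16)[1*(2)*conj(1) + 1*(-2)*conj(1) + 2*(-sqrt(2))*conj(-1) + 2*(0)*conj(1) + 2*(sqrt(2))*conj(-1) + 4*(0)*conj(1) + 4*(0)*conj(-1)]
      = (1/16)[(2) + (-2) + (2*sqrt(2)) + (0) + (-2*sqrt(2)) + (0) + (0)] = 0/16 = 0
  <chi_7*chi_2, chi_4> = (1/16)[1*(2)*conj(1) + 1*(-2)*conj(1) + 2*(-sqrt(2))*conj(-1) + 2*(0)*conj(1) + 2*(sqrt(2))*conj(-1) + 4*(0)*conj(-1) + 4*(0)*conj(1)]
      = (1/16)[(2) + (-2) + (2*sqrt(2)) + (0) + (-2*sqrt(2)) + (0) + (0)] = 0/16 = 0
  <chi_7*chi_2, chi_5> = (1/16)[1*(2)*conj(2) + 1*(-2)*conj(-2) + 2*(-sqrt(2))*conj(sqrt(2)) + 2*(0)*conj(0) + 2*(sqrt(2))*conj(-sqrt(2)) + 4*(0)*conj(0) + 4*(0)*conj(0)]
      = (1/16)[(4) + (4) + (-4) + (0) + (-4) + (0) + (0)] = 0/16 = 0
  <chi_7*chi_2, chi_6> = (1/16)[1*(2)*conj(2) + 1*(-2)*conj(2) + 2*(-sqrt(2))*conj(0) + 2*(0)*conj(-2) + 2*(sqrt(2))*conj(0) + 4*(0)*conj(0) + 4*(0)*conj(0)]
      = (1/16)[(4) + (-4) + (0) + (0) + (0) + (0) + (0)] = 0/16 = 0
  <chi_7*chi_2, chi_7> = (1/16)[1*(2)*conj(2) + 1*(-2)*conj(-2) + 2*(-sqrt(2))*conj(-sqrt(2)) + 2*(0)*conj(0) + 2*(sqrt(2))*conj(sqrt(2)) + 4*(0)*conj(0) + 4*(0)*conj(0)]
      = (1/16)[(4) + (4) + (4) + (0) + (4) + (0) + (0)] = 16/16 = 1
Hence the multiplicities are chi_7: 1. Dimension check: dim(chi_7)*dim(chi_2) = 2*1 = 2 and sum (mult * dim) = 1*2 = 2.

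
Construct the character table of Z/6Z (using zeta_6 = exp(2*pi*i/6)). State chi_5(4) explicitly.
Character table of Z/6Z (irreps indexed chi_0,...,chi_5 with chi_k(m) = zeta_6^(k*m), zeta_6 = exp(2*pi*i/6)):
  irrep \ class  {0} (size 1)  {1} (size 1)    {2} (size 1)    {3} (size 1)  {4} (size 1)    {5} (size 1)  
  chi_0          1             1               1               1             1               1             
  chi_1          1             exp(I*pi/3)     exp(2*I*pi/3)   -1            exp(-2*I*pi/3)  exp(-I*pi/3)  
  chi_2          1             exp(2*I*pi/3)   exp(-2*I*pi/3)  1             exp(2*I*pi/3)   exp(-2*I*pi/3)
  chi_3          1             -1              1               -1            1               -1            
  chi_4          1             exp(-2*I*pi/3)  exp(2*I*pi/3)   1             exp(-2*I*pi/3)  exp(2*I*pi/3) 
  chi_5          1             exp(-I*pi/3)    exp(-2*I*pi/3)  -1            exp(2*I*pi/3)   exp(I*pi/3)   

Spot check: chi_5(4) = zeta_6^(5*4) = zeta_6^20 = exp(2*I*pi/3).

Derivation: Z/6Z is abelian, so all 6 irreducible complex representations are 1-dimensional. They are given by chi_k(m) = zeta_6^(k*m) for k = 0,...,5. Row orthogonality: sum_m chi_k(m) conj(chi_l(m)) = 6 * [k = l].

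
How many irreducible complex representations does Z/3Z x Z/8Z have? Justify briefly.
24

Reasoning: The number of irreducible complex representations of a finite group equals its number of conjugacy classes. Z/3Z x Z/8Z is abelian of order 24, so every element is its own conjugacy class: 24 classes, so Z/3Z x Z/8Z (order 24) has exactly 24 irreducible complex representations.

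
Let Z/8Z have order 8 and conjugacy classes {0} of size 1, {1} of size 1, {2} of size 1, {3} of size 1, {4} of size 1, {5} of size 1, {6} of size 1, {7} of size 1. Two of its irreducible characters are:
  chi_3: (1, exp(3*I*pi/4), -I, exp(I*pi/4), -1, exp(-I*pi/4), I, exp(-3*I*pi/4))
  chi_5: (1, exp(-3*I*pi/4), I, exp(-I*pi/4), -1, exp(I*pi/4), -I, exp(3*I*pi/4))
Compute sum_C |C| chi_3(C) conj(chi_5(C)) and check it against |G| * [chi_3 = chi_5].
Sum = 0; so <chi_3, chi_5> = 0 (distinct irreducibles are orthogonal).

Details: Compute term by term over conjugacy classes (|C| * chi_3(C) * conj(chi_5(C))):
  1*(1)*conj(1) + 1*(exp(3*I*pi/4))*conj(exp(-3*I*pi/4)) + 1*(-I)*conj(I) + 1*(exp(I*pi/4))*conj(exp(-I*pi/4)) + 1*(-1)*conj(-1) + 1*(exp(-I*pi/4))*conj(exp(I*pi/4)) + 1*(I)*conj(-I) + 1*(exp(-3*I*pi/4))*conj(exp(3*I*pi/4))
  = (1) + (-I) + (-1) + (I) + (1) + (-I) + (-1) + (I)
  = 0.
(Exp terms are combined using exp(i*s)*conj(exp(i*t)) = exp(i*(s-t)), and sums of them are collapsed using the identity that for every m > 1 the m distinct m-th roots of unity sum to 0, e.g. 1 + exp(2*I*pi/3) + exp(-2*I*pi/3) = 0.)
Dividing by |G| = 8 gives 0/8 = 0, matching the row-orthogonality relation <chi_3, chi_5> = [chi_3 = chi_5].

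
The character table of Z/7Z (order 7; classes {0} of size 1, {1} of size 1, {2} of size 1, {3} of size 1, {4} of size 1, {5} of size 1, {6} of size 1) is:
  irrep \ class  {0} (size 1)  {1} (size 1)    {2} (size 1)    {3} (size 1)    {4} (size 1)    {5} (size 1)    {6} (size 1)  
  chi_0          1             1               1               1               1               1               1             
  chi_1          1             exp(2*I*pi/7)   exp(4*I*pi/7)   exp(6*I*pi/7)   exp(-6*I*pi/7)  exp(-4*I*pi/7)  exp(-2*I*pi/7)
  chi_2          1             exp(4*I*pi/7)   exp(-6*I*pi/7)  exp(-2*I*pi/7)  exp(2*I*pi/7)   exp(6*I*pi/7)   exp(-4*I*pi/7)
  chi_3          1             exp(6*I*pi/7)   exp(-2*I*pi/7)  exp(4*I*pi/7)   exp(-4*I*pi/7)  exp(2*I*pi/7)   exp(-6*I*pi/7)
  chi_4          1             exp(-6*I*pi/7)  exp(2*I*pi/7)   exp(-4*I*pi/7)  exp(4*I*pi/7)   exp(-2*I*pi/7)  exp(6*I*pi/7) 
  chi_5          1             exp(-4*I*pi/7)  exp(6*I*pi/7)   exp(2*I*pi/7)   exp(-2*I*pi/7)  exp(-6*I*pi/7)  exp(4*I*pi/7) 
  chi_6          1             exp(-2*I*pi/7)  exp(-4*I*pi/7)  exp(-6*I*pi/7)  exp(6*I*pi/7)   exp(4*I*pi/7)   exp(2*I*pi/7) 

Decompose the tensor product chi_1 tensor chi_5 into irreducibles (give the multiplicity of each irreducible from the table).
chi_1 tensor chi_5 = chi_6 (all other irreducibles have multiplicity 0).

Justification: The character of a tensor product is the pointwise product (chi_1 * chi_5)(C) = chi_1(C) * chi_5(C):
  {0}: (1)*(1), {1}: (exp(2*I*pi/7))*(exp(-4*I*pi/7)), {2}: (exp(4*I*pi/7))*(exp(6*I*pi/7)), {3}: (exp(6*I*pi/7))*(exp(2*I*pi/7)), {4}: (exp(-6*I*pi/7))*(exp(-2*I*pi/7)), {5}: (exp(-4*I*pi/7))*(exp(-6*I*pi/7)), {6}: (exp(-2*I*pi/7))*(exp(4*I*pi/7))
so (chi_1 * chi_5) takes values
  {0} -> 1, {1} -> exp(-2*I*pi/7), {2} -> exp(-4*I*pi/7), {3} -> exp(-6*I*pi/7), {4} -> exp(6*I*pi/7), {5} -> exp(4*I*pi/7), {6} -> exp(2*I*pi/7).
Now take the inner product of this character with each irreducible chi from the table, <chi_1*chi_5, chi> = (1/7) sum_C |C| (chi_1*chi_5)(C) conj(chi(C)):
  <chi_1*chi_5, chi_0> = (1/7)[1*(1)*conj(1) + 1*(exp(-2*I*pi/7))*conj(1) + 1*(exp(-4*I*pi/7))*conj(1) + 1*(exp(-6*I*pi/7))*conj(1) + 1*(exp(6*I*pi/7))*conj(1) + 1*(exp(4*I*pi/7))*conj(1) + 1*(exp(2*I*pi/7))*conj(1)]
      = (1/7)[(1) + (exp(-2*I*pi/7)) + (exp(-4*I*pi/7)) + (exp(-6*I*pi/7)) + (exp(6*I*pi/7)) + (exp(4*I*pi/7)) + (exp(2*I*pi/7))] = 0/7 = 0
  <chi_1*chi_5, chi_1> = (1/7)[1*(1)*conj(1) + 1*(exp(-2*I*pi/7))*conj(exp(2*I*pi/7)) + 1*(exp(-4*I*pi/7))*conj(exp(4*I*pi/7)) + 1*(exp(-6*I*pi/7))*conj(exp(6*I*pi/7)) + 1*(exp(6*I*pi/7))*conj(exp(-6*I*pi/7)) + 1*(exp(4*I*pi/7))*conj(exp(-4*I*pi/7)) + 1*(exp(2*I*pi/7))*conj(exp(-2*I*pi/7))]
      = (1/7)[(1) + (exp(-4*I*pi/7)) + (exp(6*I*pi/7)) + (exp(2*I*pi/7)) + (exp(-2*I*pi/7)) + (exp(-6*I*pi/7)) + (exp(4*I*pi/7))] = 0/7 = 0
  <chi_1*chi_5, chi_2> = (1/7)[1*(1)*conj(1) + 1*(exp(-2*I*pi/7))*conj(exp(4*I*pi/7)) + 1*(exp(-4*I*pi/7))*conj(exp(-6*I*pi/7)) + 1*(exp(-6*I*pi/7))*conj(exp(-2*I*pi/7)) + 1*(exp(6*I*pi/7))*conj(exp(2*I*pi/7)) + 1*(exp(4*I*pi/7))*conj(exp(6*I*pi/7)) + 1*(exp(2*I*pi/7))*conj(exp(-4*I*pi/7))]
      = (1/7)[(1) + (exp(-6*I*pi/7)) + (exp(2*I*pi/7)) + (exp(-4*I*pi/7)) + (exp(4*I*pi/7)) + (exp(-2*I*pi/7)) + (exp(6*I*pi/7))] = 0/7 = 0
  <chi_1*chi_5, chi_3> = (1/7)[1*(1)*conj(1) + 1*(exp(-2*I*pi/7))*conj(exp(6*I*pi/7)) + 1*(exp(-4*I*pi/7))*conj(exp(-2*I*pi/7)) + 1*(exp(-6*I*pi/7))*conj(exp(4*I*pi/7)) + 1*(exp(6*I*pi/7))*conj(exp(-4*I*pi/7)) + 1*(exp(4*I*pi/7))*conj(exp(2*I*pi/7)) + 1*(exp(2*I*pi/7))*conj(exp(-6*I*pi/7))]
      = (1/7)[(1) + (exp(6*I*pi/7)) + (exp(-2*I*pi/7)) + (exp(4*I*pi/7)) + (exp(-4*I*pi/7)) + (exp(2*I*pi/7)) + (exp(-6*I*pi/7))] = 0/7 = 0
  <chi_1*chi_5, chi_4> = (1/7)[1*(1)*conj(1) + 1*(exp(-2*I*pi/7))*conj(exp(-6*I*pi/7)) + 1*(exp(-4*I*pi/7))*conj(exp(2*I*pi/7)) + 1*(exp(-6*I*pi/7))*conj(exp(-4*I*pi/7)) + 1*(exp(6*I*pi/7))*conj(exp(4*I*pi/7)) + 1*(exp(4*I*pi/7))*conj(exp(-2*I*pi/7)) + 1*(exp(2*I*pi/7))*conj(exp(6*I*pi/7))]
      = (1/7)[(1) + (exp(4*I*pi/7)) + (exp(-6*I*pi/7)) + (exp(-2*I*pi/7)) + (exp(2*I*pi/7)) + (exp(6*I*pi/7)) + (exp(-4*I*pi/7))] = 0/7 = 0
  <chi_1*chi_5, chi_5> = (1/7)[1*(1)*conj(1) + 1*(exp(-2*I*pi/7))*conj(exp(-4*I*pi/7)) + 1*(exp(-4*I*pi/7))*conj(exp(6*I*pi/7)) + 1*(exp(-6*I*pi/7))*conj(exp(2*I*pi/7)) + 1*(exp(6*I*pi/7))*conj(exp(-2*I*pi/7)) + 1*(exp(4*I*pi/7))*conj(exp(-6*I*pi/7)) + 1*(exp(2*I*pi/7))*conj(exp(4*I*pi/7))]
      = (1/7)[(1) + (exp(2*I*pi/7)) + (exp(4*I*pi/7)) + (exp(6*I*pi/7)) + (exp(-6*I*pi/7)) + (exp(-4*I*pi/7)) + (exp(-2*I*pi/7))] = 0/7 = 0
  <chi_1*chi_5, chi_6> = (1/7)[1*(1)*conj(1) + 1*(exp(-2*I*pi/7))*conj(exp(-2*I*pi/7)) + 1*(exp(-4*I*pi/7))*conj(exp(-4*I*pi/7)) + 1*(exp(-6*I*pi/7))*conj(exp(-6*I*pi/7)) + 1*(exp(6*I*pi/7))*conj(exp(6*I*pi/7)) + 1*(exp(4*I*pi/7))*conj(exp(4*I*pi/7)) + 1*(exp(2*I*pi/7))*conj(exp(2*I*pi/7))]
      = (1/7)[(1) + (1) + (1) + (1) + (1) + (1) + (1)] = 7/7 = 1
(Exp terms are combined using exp(i*s)*conj(exp(i*t)) = exp(i*(s-t)), and sums of them are collapsed using the identity that for every m > 1 the m distinct m-th roots of unity sum to 0, e.g. 1 + exp(2*I*pi/3) + exp(-2*I*pi/3) = 0.)
Hence the multiplicities are chi_6: 1. Dimension check: dim(chi_1)*dim(chi_5) = 1*1 = 1 and sum (mult * dim) = 1*1 = 1.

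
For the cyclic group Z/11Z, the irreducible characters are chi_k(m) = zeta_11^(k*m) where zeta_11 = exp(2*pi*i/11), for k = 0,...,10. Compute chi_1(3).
chi_1(3) = zeta_11^3 = exp(6*I*pi/11)

Why: chi_1(3) = zeta_11^(1*3) = zeta_11^3. Since zeta_11^11 = 1, this equals zeta_11^3 = exp(2*pi*i*3/11) = exp(6*I*pi/11).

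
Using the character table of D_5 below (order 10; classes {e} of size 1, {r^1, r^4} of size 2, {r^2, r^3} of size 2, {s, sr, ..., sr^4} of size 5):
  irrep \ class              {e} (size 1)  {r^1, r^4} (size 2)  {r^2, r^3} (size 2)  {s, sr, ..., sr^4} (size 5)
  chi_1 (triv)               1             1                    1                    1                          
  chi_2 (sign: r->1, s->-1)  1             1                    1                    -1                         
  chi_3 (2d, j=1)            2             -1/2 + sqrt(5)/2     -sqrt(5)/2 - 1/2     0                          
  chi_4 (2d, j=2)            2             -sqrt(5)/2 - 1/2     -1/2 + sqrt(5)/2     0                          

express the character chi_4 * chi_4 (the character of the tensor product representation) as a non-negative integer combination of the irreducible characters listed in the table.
chi_4 tensor chi_4 = chi_1 + chi_2 + chi_3 (all other irreducibles have multiplicity 0).

Why: The character of a tensor product is the pointwise product (chi_4 * chi_4)(C) = chi_4(C) * chi_4(C):
  {e}: (2)*(2), {r^1, r^4}: (-sqrt(5)/2 - 1/2)*(-sqrt(5)/2 - 1/2), {r^2, r^3}: (-1/2 + sqrt(5)/2)*(-1/2 + sqrt(5)/2), {s, sr, ..., sr^4}: (0)*(0)
so (chi_4 * chi_4) takes values
  {e} -> 4, {r^1, r^4} -> sqrt(5)/2 + 3/2, {r^2, r^3} -> 3/2 - sqrt(5)/2, {s, sr, ..., sr^4} -> 0.
Now take the inner product of this character with each irreducible chi from the table, <chi_4*chi_4, chi> = (1/10) sum_C |C| (chi_4*chi_4)(C) conj(chi(C)):
  <chi_4*chi_4, chi_1> = (1/10)[1*(4)*conj(1) + 2*(sqrt(5)/2 + 3/2)*conj(1) + 2*(3/2 - sqrt(5)/2)*conj(1) + 5*(0)*conj(1)]
      = (1/10)[(4) + (sqrt(5) + 3) + (3 - sqrt(5)) + (0)] = 10/10 = 1
  <chi_4*chi_4, chi_2> = (1/10)[1*(4)*conj(1) + 2*(sqrt(5)/2 + 3/2)*conj(1) + 2*(3/2 - sqrt(5)/2)*conj(1) + 5*(0)*conj(-1)]
      = (1/10)[(4) + (sqrt(5) + 3) + (3 - sqrt(5)) + (0)] = 10/10 = 1
  <chi_4*chi_4, chi_3> = (1/10)[1*(4)*conj(2) + 2*(sqrt(5)/2 + 3/2)*conj(-1/2 + sqrt(5)/2) + 2*(3/2 - sqrt(5)/2)*conj(-sqrt(5)/2 - 1/2) + 5*(0)*conj(0)]
      = (1/10)[(8) + (1 + sqrt(5)) + (1 - sqrt(5)) + (0)] = 10/10 = 1
  <chi_4*chi_4, chi_4> = (1/10)[1*(4)*conj(2) + 2*(sqrt(5)/2 + 3/2)*conj(-sqrt(5)/2 - 1/2) + 2*(3/2 - sqrt(5)/2)*conj(-1/2 + sqrt(5)/2) + 5*(0)*conj(0)]
      = (1/10)[(8) + (-2*sqrt(5) - 4) + (-4 + 2*sqrt(5)) + (0)] = 0/10 = 0
Hence the multiplicities are chi_1: 1, chi_2: 1, chi_3: 1. Dimension check: dim(chi_4)*dim(chi_4) = 2*2 = 4 and sum (mult * dim) = 1*1 + 1*1 + 1*2 = 4.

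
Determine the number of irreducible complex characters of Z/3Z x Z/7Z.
21

Reasoning: The number of irreducible complex representations of a finite group equals its number of conjugacy classes. Z/3Z x Z/7Z is abelian of order 21, so every element is its own conjugacy class: 21 classes, so Z/3Z x Z/7Z (order 21) has exactly 21 irreducible complex representations.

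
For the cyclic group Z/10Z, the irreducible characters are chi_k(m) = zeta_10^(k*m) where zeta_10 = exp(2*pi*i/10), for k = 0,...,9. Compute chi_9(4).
chi_9(4) = zeta_10^36 = exp(-4*I*pi/5)

Working: chi_9(4) = zeta_10^(9*4) = zeta_10^36. Since zeta_10^10 = 1, this equals zeta_10^6 = exp(2*pi*i*6/10) = exp(-4*I*pi/5).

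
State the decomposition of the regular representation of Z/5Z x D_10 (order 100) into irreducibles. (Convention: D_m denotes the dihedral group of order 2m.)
Each irreducible V_i of dimension d_i appears with multiplicity d_i, i.e. rho_reg = (direct sum over all irreducibles V_i) d_i V_i. The irreducible dimensions for Z/5Z x D_10 are 1, 1, 1, 1, 1, 1, 1, 1, 1, 1, 1, 1, 1, 1, 1, 1, 1, 1, 1, 1, 2, 2, 2, 2, 2, 2, 2, 2, 2, 2, 2, 2, 2, 2, 2, 2, 2, 2, 2, 2: 20 irreducibles of dimension 1, each with multiplicity 1; 20 irreducibles of dimension 2, each with multiplicity 2. Total dimension 20*1*1 + 20*2*2 = 100 = |G|.

Working: General theorem: in the regular representation of a finite group G, each irreducible appears with multiplicity equal to its dimension. Check: dim(rho_reg) = sum d_i^2 = 1 + 1 + 1 + 1 + 1 + 1 + 1 + 1 + 1 + 1 + 1 + 1 + 1 + 1 + 1 + 1 + 1 + 1 + 1 + 1 + 4 + 4 + 4 + 4 + 4 + 4 + 4 + 4 + 4 + 4 + 4 + 4 + 4 + 4 + 4 + 4 + 4 + 4 + 4 + 4 = 100 = |G|.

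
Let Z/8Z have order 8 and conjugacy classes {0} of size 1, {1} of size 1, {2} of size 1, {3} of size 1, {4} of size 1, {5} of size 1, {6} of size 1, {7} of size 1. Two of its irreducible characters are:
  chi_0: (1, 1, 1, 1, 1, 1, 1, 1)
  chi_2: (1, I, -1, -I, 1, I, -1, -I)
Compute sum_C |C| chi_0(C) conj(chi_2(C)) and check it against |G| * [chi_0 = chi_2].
Sum = 0; so <chi_0, chi_2> = 0 (distinct irreducibles are orthogonal).

Compute term by term over conjugacy classes (|C| * chi_0(C) * conj(chi_2(C))):
  1*(1)*conj(1) + 1*(1)*conj(I) + 1*(1)*conj(-1) + 1*(1)*conj(-I) + 1*(1)*conj(1) + 1*(1)*conj(I) + 1*(1)*conj(-1) + 1*(1)*conj(-I)
  = (1) + (-I) + (-1) + (I) + (1) + (-I) + (-1) + (I)
  = 0.
(Exp terms are combined using exp(i*s)*conj(exp(i*t)) = exp(i*(s-t)), and sums of them are collapsed using the identity that for every m > 1 the m distinct m-th roots of unity sum to 0, e.g. 1 + exp(2*I*pi/3) + exp(-2*I*pi/3) = 0.)
Dividing by |G| = 8 gives 0/8 = 0, matching the row-orthogonality relation <chi_0, chi_2> = [chi_0 = chi_2].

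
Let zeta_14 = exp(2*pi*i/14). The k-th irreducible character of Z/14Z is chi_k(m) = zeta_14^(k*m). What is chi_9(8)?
chi_9(8) = zeta_14^72 = exp(2*I*pi/7)

chi_9(8) = zeta_14^(9*8) = zeta_14^72. Since zeta_14^14 = 1, this equals zeta_14^2 = exp(2*pi*i*2/14) = exp(2*I*pi/7).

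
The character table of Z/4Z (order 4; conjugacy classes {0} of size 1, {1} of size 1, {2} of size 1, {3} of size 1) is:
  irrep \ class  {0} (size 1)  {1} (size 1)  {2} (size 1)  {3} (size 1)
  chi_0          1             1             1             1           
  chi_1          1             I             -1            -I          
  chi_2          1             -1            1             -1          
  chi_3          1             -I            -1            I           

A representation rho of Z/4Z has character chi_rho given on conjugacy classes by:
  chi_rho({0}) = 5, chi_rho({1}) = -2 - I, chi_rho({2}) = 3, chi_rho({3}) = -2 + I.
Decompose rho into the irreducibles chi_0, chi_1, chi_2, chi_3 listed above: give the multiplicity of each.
Multiplicities: chi_0: 1, chi_1: 0, chi_2: 3, chi_3: 1.

Why: Use <chi_rho, chi> = (1/|G|) sum_C |C| * chi_rho(C) * conj(chi(C)) with |G| = 4 for each irreducible chi in the table:
  <chi_rho, chi_0> = (1/4)[1*(5)*conj(1) + 1*(-2 - I)*conj(1) + 1*(3)*conj(1) + 1*(-2 + I)*conj(1)]
      = (1/4)[(5) + (-2 - I) + (3) + (-2 + I)] = 4/4 = 1
  <chi_rho, chi_1> = (1/4)[1*(5)*conj(1) + 1*(-2 - I)*conj(I) + 1*(3)*conj(-1) + 1*(-2 + I)*conj(-I)]
      = (1/4)[(5) + (-1 + 2*I) + (-3) + (-1 - 2*I)] = 0/4 = 0
  <chi_rho, chi_2> = (1/4)[1*(5)*conj(1) + 1*(-2 - I)*conj(-1) + 1*(3)*conj(1) + 1*(-2 + I)*conj(-1)]
      = (1/4)[(5) + (2 + I) + (3) + (2 - I)] = 12/4 = 3
  <chi_rho, chi_3> = (1/4)[1*(5)*conj(1) + 1*(-2 - I)*conj(-I) + 1*(3)*conj(-1) + 1*(-2 + I)*conj(I)]
      = (1/4)[(5) + (1 - 2*I) + (-3) + (1 + 2*I)] = 4/4 = 1
(Exp terms are combined using exp(i*s)*conj(exp(i*t)) = exp(i*(s-t)), and sums of them are collapsed using the identity that for every m > 1 the m distinct m-th roots of unity sum to 0, e.g. 1 + exp(2*I*pi/3) + exp(-2*I*pi/3) = 0.)
Dimension check: dim(rho) = sum (mult * dim) = 1*1 + 0*1 + 3*1 + 1*1 = 5 = chi_rho(e) = 5.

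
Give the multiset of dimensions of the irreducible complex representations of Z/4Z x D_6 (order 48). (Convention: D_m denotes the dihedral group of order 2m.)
Dimensions: 1, 1, 1, 1, 1, 1, 1, 1, 1, 1, 1, 1, 1, 1, 1, 1, 2, 2, 2, 2, 2, 2, 2, 2

Justification: There are 24 irreducibles (= number of conjugacy classes). Their dimensions d_i satisfy sum d_i^2 = |G| = 48: 1 + 1 + 1 + 1 + 1 + 1 + 1 + 1 + 1 + 1 + 1 + 1 + 1 + 1 + 1 + 1 + 4 + 4 + 4 + 4 + 4 + 4 + 4 + 4 = 48. (For the product with Z/4Z: each of the 4 1-dim characters of Z/4Z tensors with each irrep of D_6, giving 4 copies of each D_6-dimension.)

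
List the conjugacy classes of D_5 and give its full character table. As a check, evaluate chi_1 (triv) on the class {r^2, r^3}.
Conjugacy classes: {e} of size 1, {r^1, r^4} of size 2, {r^2, r^3} of size 2, {s, sr, ..., sr^4} of size 5.
Character table:
  irrep \ class              {e} (size 1)  {r^1, r^4} (size 2)  {r^2, r^3} (size 2)  {s, sr, ..., sr^4} (size 5)
  chi_1 (triv)               1             1                    1                    1                          
  chi_2 (sign: r->1, s->-1)  1             1                    1                    -1                         
  chi_3 (2d, j=1)            2             -1/2 + sqrt(5)/2     -sqrt(5)/2 - 1/2     0                          
  chi_4 (2d, j=2)            2             -sqrt(5)/2 - 1/2     -1/2 + sqrt(5)/2     0                          

Spot check: chi_1 (triv) on {r^2, r^3} = 1.

Explanation: D_5 has order 2*5 = 10 with 4 conjugacy classes, hence 4 irreducibles. Sum of squared dims 1 + 1 + 4 + 4 = 10 = |G|. Linear characters come from the abelianisation; the 2-dimensional irreps have character r^k -> 2*cos(2*pi*j*k/5), reflections -> 0.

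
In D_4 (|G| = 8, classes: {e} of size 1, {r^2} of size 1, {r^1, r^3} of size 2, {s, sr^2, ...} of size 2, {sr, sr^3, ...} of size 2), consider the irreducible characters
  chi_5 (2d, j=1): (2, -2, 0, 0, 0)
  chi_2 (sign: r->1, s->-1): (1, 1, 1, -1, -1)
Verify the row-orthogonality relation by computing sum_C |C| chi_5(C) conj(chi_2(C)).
Sum = 0; so <chi_5, chi_2> = 0 (distinct irreducibles are orthogonal).

Solution. Compute term by term over conjugacy classes (|C| * chi_5(C) * conj(chi_2(C))):
  1*(2)*conj(1) + 1*(-2)*conj(1) + 2*(0)*conj(1) + 2*(0)*conj(-1) + 2*(0)*conj(-1)
  = (2) + (-2) + (0) + (0) + (0)
  = 0.
Dividing by |G| = 8 gives 0/8 = 0, matching the row-orthogonality relation <chi_5, chi_2> = [chi_5 = chi_2].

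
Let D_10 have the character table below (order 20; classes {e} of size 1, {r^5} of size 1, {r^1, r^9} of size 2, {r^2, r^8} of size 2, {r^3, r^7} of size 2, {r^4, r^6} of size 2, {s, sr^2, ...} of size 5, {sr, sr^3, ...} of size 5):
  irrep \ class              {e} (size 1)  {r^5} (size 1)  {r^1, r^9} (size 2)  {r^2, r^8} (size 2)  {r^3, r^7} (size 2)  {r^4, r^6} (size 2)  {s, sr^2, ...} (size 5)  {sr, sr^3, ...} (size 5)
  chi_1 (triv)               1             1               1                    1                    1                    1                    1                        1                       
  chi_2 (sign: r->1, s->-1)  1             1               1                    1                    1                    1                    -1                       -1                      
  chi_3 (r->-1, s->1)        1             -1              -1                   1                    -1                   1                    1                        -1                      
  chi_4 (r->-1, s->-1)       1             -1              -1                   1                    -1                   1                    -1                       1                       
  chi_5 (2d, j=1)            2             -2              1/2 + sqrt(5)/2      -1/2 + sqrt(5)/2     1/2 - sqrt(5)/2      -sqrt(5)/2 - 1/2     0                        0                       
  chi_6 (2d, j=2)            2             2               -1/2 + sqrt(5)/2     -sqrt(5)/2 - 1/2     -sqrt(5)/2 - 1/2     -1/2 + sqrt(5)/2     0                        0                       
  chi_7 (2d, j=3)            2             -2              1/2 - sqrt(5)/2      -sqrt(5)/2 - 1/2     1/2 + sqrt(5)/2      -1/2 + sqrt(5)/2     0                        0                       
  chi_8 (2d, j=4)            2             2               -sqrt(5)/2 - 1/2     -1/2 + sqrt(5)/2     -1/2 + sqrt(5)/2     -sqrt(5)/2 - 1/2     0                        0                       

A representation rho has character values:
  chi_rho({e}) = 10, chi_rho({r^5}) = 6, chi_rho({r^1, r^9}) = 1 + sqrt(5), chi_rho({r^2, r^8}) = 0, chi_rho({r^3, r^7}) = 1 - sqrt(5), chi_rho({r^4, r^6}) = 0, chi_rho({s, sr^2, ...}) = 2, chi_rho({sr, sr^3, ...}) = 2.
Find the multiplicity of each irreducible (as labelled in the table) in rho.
Multiplicities: chi_1: 2, chi_2: 0, chi_3: 0, chi_4: 0, chi_5: 1, chi_6: 2, chi_7: 0, chi_8: 1.

Working: Use <chi_rho, chi> = (1/|G|) sum_C |C| * chi_rho(C) * conj(chi(C)) with |G| = 20 for each irreducible chi in the table:
  <chi_rho, chi_1> = (1/20)[1*(10)*conj(1) + 1*(6)*conj(1) + 2*(1 + sqrt(5))*conj(1) + 2*(0)*conj(1) + 2*(1 - sqrt(5))*conj(1) + 2*(0)*conj(1) + 5*(2)*conj(1) + 5*(2)*conj(1)]
      = (1/20)[(10) + (6) + (2 + 2*sqrt(5)) + (0) + (2 - 2*sqrt(5)) + (0) + (10) + (10)] = 40/20 = 2
  <chi_rho, chi_2> = (1/20)[1*(10)*conj(1) + 1*(6)*conj(1) + 2*(1 + sqrt(5))*conj(1) + 2*(0)*conj(1) + 2*(1 - sqrt(5))*conj(1) + 2*(0)*conj(1) + 5*(2)*conj(-1) + 5*(2)*conj(-1)]
      = (1/20)[(10) + (6) + (2 + 2*sqrt(5)) + (0) + (2 - 2*sqrt(5)) + (0) + (-10) + (-10)] = 0/20 = 0
  <chi_rho, chi_3> = (1/20)[1*(10)*conj(1) + 1*(6)*conj(-1) + 2*(1 + sqrt(5))*conj(-1) + 2*(0)*conj(1) + 2*(1 - sqrt(5))*conj(-1) + 2*(0)*conj(1) + 5*(2)*conj(1) + 5*(2)*conj(-1)]
      = (1/20)[(10) + (-6) + (-2*sqrt(5) - 2) + (0) + (-2 + 2*sqrt(5)) + (0) + (10) + (-10)] = 0/20 = 0
  <chi_rho, chi_4> = (1/20)[1*(10)*conj(1) + 1*(6)*conj(-1) + 2*(1 + sqrt(5))*conj(-1) + 2*(0)*conj(1) + 2*(1 - sqrt(5))*conj(-1) + 2*(0)*conj(1) + 5*(2)*conj(-1) + 5*(2)*conj(1)]
      = (1/20)[(10) + (-6) + (-2*sqrt(5) - 2) + (0) + (-2 + 2*sqrt(5)) + (0) + (-10) + (10)] = 0/20 = 0
  <chi_rho, chi_5> = (1/20)[1*(10)*conj(2) + 1*(6)*conj(-2) + 2*(1 + sqrt(5))*conj(1/2 + sqrt(5)/2) + 2*(0)*conj(-1/2 + sqrt(5)/2) + 2*(1 - sqrt(5))*conj(1/2 - sqrt(5)/2) + 2*(0)*conj(-sqrt(5)/2 - 1/2) + 5*(2)*conj(0) + 5*(2)*conj(0)]
      = (1/20)[(20) + (-12) + (2*sqrt(5) + 6) + (0) + (6 - 2*sqrt(5)) + (0) + (0) + (0)] = 20/20 = 1
  <chi_rho, chi_6> = (1/20)[1*(10)*conj(2) + 1*(6)*conj(2) + 2*(1 + sqrt(5))*conj(-1/2 + sqrt(5)/2) + 2*(0)*conj(-sqrt(5)/2 - 1/2) + 2*(1 - sqrt(5))*conj(-sqrt(5)/2 - 1/2) + 2*(0)*conj(-1/2 + sqrt(5)/2) + 5*(2)*conj(0) + 5*(2)*conj(0)]
      = (1/20)[(20) + (12) + (4) + (0) + (4) + (0) + (0) + (0)] = 40/20 = 2
  <chi_rho, chi_7> = (1/20)[1*(10)*conj(2) + 1*(6)*conj(-2) + 2*(1 + sqrt(5))*conj(1/2 - sqrt(5)/2) + 2*(0)*conj(-sqrt(5)/2 - 1/2) + 2*(1 - sqrt(5))*conj(1/2 + sqrt(5)/2) + 2*(0)*conj(-1/2 + sqrt(5)/2) + 5*(2)*conj(0) + 5*(2)*conj(0)]
      = (1/20)[(20) + (-12) + (-4) + (0) + (-4) + (0) + (0) + (0)] = 0/20 = 0
  <chi_rho, chi_8> = (1/20)[1*(10)*conj(2) + 1*(6)*conj(2) + 2*(1 + sqrt(5))*conj(-sqrt(5)/2 - 1/2) + 2*(0)*conj(-1/2 + sqrt(5)/2) + 2*(1 - sqrt(5))*conj(-1/2 + sqrt(5)/2) + 2*(0)*conj(-sqrt(5)/2 - 1/2) + 5*(2)*conj(0) + 5*(2)*conj(0)]
      = (1/20)[(20) + (12) + (-6 - 2*sqrt(5)) + (0) + (-6 + 2*sqrt(5)) + (0) + (0) + (0)] = 20/20 = 1
Dimension check: dim(rho) = sum (mult * dim) = 2*1 + 0*1 + 0*1 + 0*1 + 1*2 + 2*2 + 0*2 + 1*2 = 10 = chi_rho(e) = 10.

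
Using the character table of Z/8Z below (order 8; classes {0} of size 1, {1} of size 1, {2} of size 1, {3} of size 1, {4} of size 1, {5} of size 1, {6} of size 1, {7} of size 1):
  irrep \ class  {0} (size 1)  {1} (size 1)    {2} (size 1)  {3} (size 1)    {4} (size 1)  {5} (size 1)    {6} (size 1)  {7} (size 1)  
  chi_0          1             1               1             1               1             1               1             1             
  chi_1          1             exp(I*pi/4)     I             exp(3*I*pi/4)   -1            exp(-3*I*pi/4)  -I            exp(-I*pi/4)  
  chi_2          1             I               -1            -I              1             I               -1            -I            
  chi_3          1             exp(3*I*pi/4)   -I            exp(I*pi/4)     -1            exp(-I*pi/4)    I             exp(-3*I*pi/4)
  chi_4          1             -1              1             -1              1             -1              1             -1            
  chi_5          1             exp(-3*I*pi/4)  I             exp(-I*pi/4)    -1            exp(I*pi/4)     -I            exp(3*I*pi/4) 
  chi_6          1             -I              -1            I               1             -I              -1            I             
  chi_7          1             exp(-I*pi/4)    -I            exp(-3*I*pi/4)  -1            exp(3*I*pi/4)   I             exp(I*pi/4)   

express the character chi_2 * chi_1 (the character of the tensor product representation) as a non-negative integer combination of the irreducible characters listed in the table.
chi_2 tensor chi_1 = chi_3 (all other irreducibles have multiplicity 0).

Proof sketch: The character of a tensor product is the pointwise product (chi_2 * chi_1)(C) = chi_2(C) * chi_1(C):
  {0}: (1)*(1), {1}: (I)*(exp(I*pi/4)), {2}: (-1)*(I), {3}: (-I)*(exp(3*I*pi/4)), {4}: (1)*(-1), {5}: (I)*(exp(-3*I*pi/4)), {6}: (-1)*(-I), {7}: (-I)*(exp(-I*pi/4))
so (chi_2 * chi_1) takes values
  {0} -> 1, {1} -> exp(3*I*pi/4), {2} -> -I, {3} -> -exp(-3*I*pi/4), {4} -> -1, {5} -> exp(-I*pi/4), {6} -> I, {7} -> -exp(I*pi/4).
Now take the inner product of this character with each irreducible chi from the table, <chi_2*chi_1, chi> = (1/8) sum_C |C| (chi_2*chi_1)(C) conj(chi(C)):
  <chi_2*chi_1, chi_0> = (1/8)[1*(1)*conj(1) + 1*(exp(3*I*pi/4))*conj(1) + 1*(-I)*conj(1) + 1*(-exp(-3*I*pi/4))*conj(1) + 1*(-1)*conj(1) + 1*(exp(-I*pi/4))*conj(1) + 1*(I)*conj(1) + 1*(-exp(I*pi/4))*conj(1)]
      = (1/8)[(1) + (exp(3*I*pi/4)) + (-I) + (-exp(-3*I*pi/4)) + (-1) + (exp(-I*pi/4)) + (I) + (-exp(I*pi/4))] = 0/8 = 0
  <chi_2*chi_1, chi_1> = (1/8)[1*(1)*conj(1) + 1*(exp(3*I*pi/4))*conj(exp(I*pi/4)) + 1*(-I)*conj(I) + 1*(-exp(-3*I*pi/4))*conj(exp(3*I*pi/4)) + 1*(-1)*conj(-1) + 1*(exp(-I*pi/4))*conj(exp(-3*I*pi/4)) + 1*(I)*conj(-I) + 1*(-exp(I*pi/4))*conj(exp(-I*pi/4))]
      = (1/8)[(1) + (I) + (-1) + (-I) + (1) + (I) + (-1) + (-I)] = 0/8 = 0
  <chi_2*chi_1, chi_2> = (1/8)[1*(1)*conj(1) + 1*(exp(3*I*pi/4))*conj(I) + 1*(-I)*conj(-1) + 1*(-exp(-3*I*pi/4))*conj(-I) + 1*(-1)*conj(1) + 1*(exp(-I*pi/4))*conj(I) + 1*(I)*conj(-1) + 1*(-exp(I*pi/4))*conj(-I)]
      = (1/8)[(1) + (-exp(-3*I*pi/4)) + (I) + (-exp(-I*pi/4)) + (-1) + (-exp(I*pi/4)) + (-I) + (-exp(3*I*pi/4))] = 0/8 = 0
  <chi_2*chi_1, chi_3> = (1/8)[1*(1)*conj(1) + 1*(exp(3*I*pi/4))*conj(exp(3*I*pi/4)) + 1*(-I)*conj(-I) + 1*(-exp(-3*I*pi/4))*conj(exp(I*pi/4)) + 1*(-1)*conj(-1) + 1*(exp(-I*pi/4))*conj(exp(-I*pi/4)) + 1*(I)*conj(I) + 1*(-exp(I*pi/4))*conj(exp(-3*I*pi/4))]
      = (1/8)[(1) + (1) + (1) + (1) + (1) + (1) + (1) + (1)] = 8/8 = 1
  <chi_2*chi_1, chi_4> = (1/8)[1*(1)*conj(1) + 1*(exp(3*I*pi/4))*conj(-1) + 1*(-I)*conj(1) + 1*(-exp(-3*I*pi/4))*conj(-1) + 1*(-1)*conj(1) + 1*(exp(-I*pi/4))*conj(-1) + 1*(I)*conj(1) + 1*(-exp(I*pi/4))*conj(-1)]
      = (1/8)[(1) + (-exp(3*I*pi/4)) + (-I) + (exp(-3*I*pi/4)) + (-1) + (-exp(-I*pi/4)) + (I) + (exp(I*pi/4))] = 0/8 = 0
  <chi_2*chi_1, chi_5> = (1/8)[1*(1)*conj(1) + 1*(exp(3*I*pi/4))*conj(exp(-3*I*pi/4)) + 1*(-I)*conj(I) + 1*(-exp(-3*I*pi/4))*conj(exp(-I*pi/4)) + 1*(-1)*conj(-1) + 1*(exp(-I*pi/4))*conj(exp(I*pi/4)) + 1*(I)*conj(-I) + 1*(-exp(I*pi/4))*conj(exp(3*I*pi/4))]
      = (1/8)[(1) + (-I) + (-1) + (I) + (1) + (-I) + (-1) + (I)] = 0/8 = 0
  <chi_2*chi_1, chi_6> = (1/8)[1*(1)*conj(1) + 1*(exp(3*I*pi/4))*conj(-I) + 1*(-I)*conj(-1) + 1*(-exp(-3*I*pi/4))*conj(I) + 1*(-1)*conj(1) + 1*(exp(-I*pi/4))*conj(-I) + 1*(I)*conj(-1) + 1*(-exp(I*pi/4))*conj(I)]
      = (1/8)[(1) + (exp(-3*I*pi/4)) + (I) + (exp(-I*pi/4)) + (-1) + (exp(I*pi/4)) + (-I) + (exp(3*I*pi/4))] = 0/8 = 0
  <chi_2*chi_1, chi_7> = (1/8)[1*(1)*conj(1) + 1*(exp(3*I*pi/4))*conj(exp(-I*pi/4)) + 1*(-I)*conj(-I) + 1*(-exp(-3*I*pi/4))*conj(exp(-3*I*pi/4)) + 1*(-1)*conj(-1) + 1*(exp(-I*pi/4))*conj(exp(3*I*pi/4)) + 1*(I)*conj(I) + 1*(-exp(I*pi/4))*conj(exp(I*pi/4))]
      = (1/8)[(1) + (-1) + (1) + (-1) + (1) + (-1) + (1) + (-1)] = 0/8 = 0
(Exp terms are combined using exp(i*s)*conj(exp(i*t)) = exp(i*(s-t)), and sums of them are collapsed using the identity that for every m > 1 the m distinct m-th roots of unity sum to 0, e.g. 1 + exp(2*I*pi/3) + exp(-2*I*pi/3) = 0.)
Hence the multiplicities are chi_3: 1. Dimension check: dim(chi_2)*dim(chi_1) = 1*1 = 1 and sum (mult * dim) = 1*1 = 1.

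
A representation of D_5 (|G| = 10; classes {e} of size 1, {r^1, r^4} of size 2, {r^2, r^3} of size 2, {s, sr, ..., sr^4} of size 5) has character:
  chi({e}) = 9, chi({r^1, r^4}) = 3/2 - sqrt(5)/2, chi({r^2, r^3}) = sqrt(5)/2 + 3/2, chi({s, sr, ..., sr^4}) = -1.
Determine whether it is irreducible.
Not irreducible (reducible): <chi, chi> = 10 > 1.

Argument: <chi, chi> = (1/|G|) sum_C |C| * |chi(C)|^2 = (1/10)[1*|9|^2 + 2*|3/2 - sqrt(5)/2|^2 + 2*|sqrt(5)/2 + 3/2|^2 + 5*|-1|^2]
  = (1/10)[(81) + (7 - 3*sqrt(5)) + (3*sqrt(5) + 7) + (5)] = 100/10 = 10.
A character is irreducible iff <chi, chi> = 1, so this representation is reducible.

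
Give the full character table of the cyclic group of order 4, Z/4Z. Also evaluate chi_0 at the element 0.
Character table of Z/4Z (irreps indexed chi_0,...,chi_3 with chi_k(m) = zeta_4^(k*m), zeta_4 = exp(2*pi*i/4)):
  irrep \ class  {0} (size 1)  {1} (size 1)  {2} (size 1)  {3} (size 1)
  chi_0          1             1             1             1           
  chi_1          1             I             -1            -I          
  chi_2          1             -1            1             -1          
  chi_3          1             -I            -1            I           

Spot check: chi_0(0) = zeta_4^(0*0) = zeta_4^0 = 1.

Justification: Z/4Z is abelian, so all 4 irreducible complex representations are 1-dimensional. They are given by chi_k(m) = zeta_4^(k*m) for k = 0,...,3. Row orthogonality: sum_m chi_k(m) conj(chi_l(m)) = 4 * [k = l].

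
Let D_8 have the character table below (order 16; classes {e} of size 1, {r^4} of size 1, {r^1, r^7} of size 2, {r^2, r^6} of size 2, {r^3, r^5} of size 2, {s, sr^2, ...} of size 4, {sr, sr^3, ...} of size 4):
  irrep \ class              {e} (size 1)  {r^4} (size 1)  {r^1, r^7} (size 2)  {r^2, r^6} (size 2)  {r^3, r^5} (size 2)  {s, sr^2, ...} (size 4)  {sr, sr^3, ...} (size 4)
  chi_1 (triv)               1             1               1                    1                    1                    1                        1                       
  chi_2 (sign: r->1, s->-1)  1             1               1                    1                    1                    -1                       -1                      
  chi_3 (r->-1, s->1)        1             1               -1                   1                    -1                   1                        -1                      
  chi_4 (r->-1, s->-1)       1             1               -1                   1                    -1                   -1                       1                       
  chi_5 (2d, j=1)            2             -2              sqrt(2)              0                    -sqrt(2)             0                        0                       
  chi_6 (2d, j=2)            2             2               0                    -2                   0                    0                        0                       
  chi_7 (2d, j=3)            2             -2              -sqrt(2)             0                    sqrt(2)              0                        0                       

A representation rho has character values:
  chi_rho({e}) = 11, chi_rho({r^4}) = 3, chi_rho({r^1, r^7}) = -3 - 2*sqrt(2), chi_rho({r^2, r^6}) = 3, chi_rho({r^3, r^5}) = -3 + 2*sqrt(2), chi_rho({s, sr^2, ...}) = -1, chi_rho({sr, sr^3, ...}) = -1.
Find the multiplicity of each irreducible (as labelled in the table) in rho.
Multiplicities: chi_1: 0, chi_2: 1, chi_3: 2, chi_4: 2, chi_5: 0, chi_6: 1, chi_7: 2.

Working: Use <chi_rho, chi> = (1/|G|) sum_C |C| * chi_rho(C) * conj(chi(C)) with |G| = 16 for each irreducible chi in the table:
  <chi_rho, chi_1> = (1/16)[1*(11)*conj(1) + 1*(3)*conj(1) + 2*(-3 - 2*sqrt(2))*conj(1) + 2*(3)*conj(1) + 2*(-3 + 2*sqrt(2))*conj(1) + 4*(-1)*conj(1) + 4*(-1)*conj(1)]
      = (1/16)[(11) + (3) + (-6 - 4*sqrt(2)) + (6) + (-6 + 4*sqrt(2)) + (-4) + (-4)] = 0/16 = 0
  <chi_rho, chi_2> = (1/16)[1*(11)*conj(1) + 1*(3)*conj(1) + 2*(-3 - 2*sqrt(2))*conj(1) + 2*(3)*conj(1) + 2*(-3 + 2*sqrt(2))*conj(1) + 4*(-1)*conj(-1) + 4*(-1)*conj(-1)]
      = (1/16)[(11) + (3) + (-6 - 4*sqrt(2)) + (6) + (-6 + 4*sqrt(2)) + (4) + (4)] = 16/16 = 1
  <chi_rho, chi_3> = (1/16)[1*(11)*conj(1) + 1*(3)*conj(1) + 2*(-3 - 2*sqrt(2))*conj(-1) + 2*(3)*conj(1) + 2*(-3 + 2*sqrt(2))*conj(-1) + 4*(-1)*conj(1) + 4*(-1)*conj(-1)]
      = (1/16)[(11) + (3) + (4*sqrt(2) + 6) + (6) + (6 - 4*sqrt(2)) + (-4) + (4)] = 32/16 = 2
  <chi_rho, chi_4> = (1/16)[1*(11)*conj(1) + 1*(3)*conj(1) + 2*(-3 - 2*sqrt(2))*conj(-1) + 2*(3)*conj(1) + 2*(-3 + 2*sqrt(2))*conj(-1) + 4*(-1)*conj(-1) + 4*(-1)*conj(1)]
      = (1/16)[(11) + (3) + (4*sqrt(2) + 6) + (6) + (6 - 4*sqrt(2)) + (4) + (-4)] = 32/16 = 2
  <chi_rho, chi_5> = (1/16)[1*(11)*conj(2) + 1*(3)*conj(-2) + 2*(-3 - 2*sqrt(2))*conj(sqrt(2)) + 2*(3)*conj(0) + 2*(-3 + 2*sqrt(2))*conj(-sqrt(2)) + 4*(-1)*conj(0) + 4*(-1)*conj(0)]
      = (1/16)[(22) + (-6) + (-6*sqrt(2) - 8) + (0) + (-8 + 6*sqrt(2)) + (0) + (0)] = 0/16 = 0
  <chi_rho, chi_6> = (1/16)[1*(11)*conj(2) + 1*(3)*conj(2) + 2*(-3 - 2*sqrt(2))*conj(0) + 2*(3)*conj(-2) + 2*(-3 + 2*sqrt(2))*conj(0) + 4*(-1)*conj(0) + 4*(-1)*conj(0)]
      = (1/16)[(22) + (6) + (0) + (-12) + (0) + (0) + (0)] = 16/16 = 1
  <chi_rho, chi_7> = (1/16)[1*(11)*conj(2) + 1*(3)*conj(-2) + 2*(-3 - 2*sqrt(2))*conj(-sqrt(2)) + 2*(3)*conj(0) + 2*(-3 + 2*sqrt(2))*conj(sqrt(2)) + 4*(-1)*conj(0) + 4*(-1)*conj(0)]
      = (1/16)[(22) + (-6) + (8 + 6*sqrt(2)) + (0) + (8 - 6*sqrt(2)) + (0) + (0)] = 32/16 = 2
Dimension check: dim(rho) = sum (mult * dim) = 0*1 + 1*1 + 2*1 + 2*1 + 0*2 + 1*2 + 2*2 = 11 = chi_rho(e) = 11.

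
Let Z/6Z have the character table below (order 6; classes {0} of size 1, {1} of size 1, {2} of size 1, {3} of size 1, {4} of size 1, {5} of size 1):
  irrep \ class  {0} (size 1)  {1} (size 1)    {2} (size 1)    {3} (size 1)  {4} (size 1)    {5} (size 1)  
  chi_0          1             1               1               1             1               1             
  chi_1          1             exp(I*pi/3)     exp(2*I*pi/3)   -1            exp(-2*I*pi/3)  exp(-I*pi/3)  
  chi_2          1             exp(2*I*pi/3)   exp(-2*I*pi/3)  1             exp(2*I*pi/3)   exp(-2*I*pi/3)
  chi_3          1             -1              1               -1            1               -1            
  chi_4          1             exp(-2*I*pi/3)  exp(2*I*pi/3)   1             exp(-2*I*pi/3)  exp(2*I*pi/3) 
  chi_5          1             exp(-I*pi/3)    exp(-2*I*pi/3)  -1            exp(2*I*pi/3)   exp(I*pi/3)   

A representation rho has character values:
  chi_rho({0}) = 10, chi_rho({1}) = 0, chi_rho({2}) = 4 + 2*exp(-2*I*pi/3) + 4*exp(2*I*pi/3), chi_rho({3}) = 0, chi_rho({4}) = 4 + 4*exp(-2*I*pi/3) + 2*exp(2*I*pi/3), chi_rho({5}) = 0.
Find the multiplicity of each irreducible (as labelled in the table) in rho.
Multiplicities: chi_0: 2, chi_1: 2, chi_2: 1, chi_3: 2, chi_4: 2, chi_5: 1.

Solution. Use <chi_rho, chi> = (1/|G|) sum_C |C| * chi_rho(C) * conj(chi(C)) with |G| = 6 for each irreducible chi in the table:
  <chi_rho, chi_0> = (1/6)[1*(10)*conj(1) + 1*(0)*conj(1) + 1*(4 + 2*exp(-2*I*pi/3) + 4*exp(2*I*pi/3))*conj(1) + 1*(0)*conj(1) + 1*(4 + 4*exp(-2*I*pi/3) + 2*exp(2*I*pi/3))*conj(1) + 1*(0)*conj(1)]
      = (1/6)[(10) + (0) + (4 + 2*exp(-2*I*pi/3) + 4*exp(2*I*pi/3)) + (0) + (4 + 4*exp(-2*I*pi/3) + 2*exp(2*I*pi/3)) + (0)] = 12/6 = 2
  <chi_rho, chi_1> = (1/6)[1*(10)*conj(1) + 1*(0)*conj(exp(I*pi/3)) + 1*(4 + 2*exp(-2*I*pi/3) + 4*exp(2*I*pi/3))*conj(exp(2*I*pi/3)) + 1*(0)*conj(-1) + 1*(4 + 4*exp(-2*I*pi/3) + 2*exp(2*I*pi/3))*conj(exp(-2*I*pi/3)) + 1*(0)*conj(exp(-I*pi/3))]
      = (1/6)[(10) + (0) + (4 + 4*exp(-2*I*pi/3) + 2*exp(2*I*pi/3)) + (0) + (4 + 2*exp(-2*I*pi/3) + 4*exp(2*I*pi/3)) + (0)] = 12/6 = 2
  <chi_rho, chi_2> = (1/6)[1*(10)*conj(1) + 1*(0)*conj(exp(2*I*pi/3)) + 1*(4 + 2*exp(-2*I*pi/3) + 4*exp(2*I*pi/3))*conj(exp(-2*I*pi/3)) + 1*(0)*conj(1) + 1*(4 + 4*exp(-2*I*pi/3) + 2*exp(2*I*pi/3))*conj(exp(2*I*pi/3)) + 1*(0)*conj(exp(-2*I*pi/3))]
      = (1/6)[(10) + (0) + (-2) + (0) + (-2) + (0)] = 6/6 = 1
  <chi_rho, chi_3> = (1/6)[1*(10)*conj(1) + 1*(0)*conj(-1) + 1*(4 + 2*exp(-2*I*pi/3) + 4*exp(2*I*pi/3))*conj(1) + 1*(0)*conj(-1) + 1*(4 + 4*exp(-2*I*pi/3) + 2*exp(2*I*pi/3))*conj(1) + 1*(0)*conj(-1)]
      = (1/6)[(10) + (0) + (4 + 2*exp(-2*I*pi/3) + 4*exp(2*I*pi/3)) + (0) + (4 + 4*exp(-2*I*pi/3) + 2*exp(2*I*pi/3)) + (0)] = 12/6 = 2
  <chi_rho, chi_4> = (1/6)[1*(10)*conj(1) + 1*(0)*conj(exp(-2*I*pi/3)) + 1*(4 + 2*exp(-2*I*pi/3) + 4*exp(2*I*pi/3))*conj(exp(2*I*pi/3)) + 1*(0)*conj(1) + 1*(4 + 4*exp(-2*I*pi/3) + 2*exp(2*I*pi/3))*conj(exp(-2*I*pi/3)) + 1*(0)*conj(exp(2*I*pi/3))]
      = (1/6)[(10) + (0) + (4 + 4*exp(-2*I*pi/3) + 2*exp(2*I*pi/3)) + (0) + (4 + 2*exp(-2*I*pi/3) + 4*exp(2*I*pi/3)) + (0)] = 12/6 = 2
  <chi_rho, chi_5> = (1/6)[1*(10)*conj(1) + 1*(0)*conj(exp(-I*pi/3)) + 1*(4 + 2*exp(-2*I*pi/3) + 4*exp(2*I*pi/3))*conj(exp(-2*I*pi/3)) + 1*(0)*conj(-1) + 1*(4 + 4*exp(-2*I*pi/3) + 2*exp(2*I*pi/3))*conj(exp(2*I*pi/3)) + 1*(0)*conj(exp(I*pi/3))]
      = (1/6)[(10) + (0) + (-2) + (0) + (-2) + (0)] = 6/6 = 1
(Exp terms are combined using exp(i*s)*conj(exp(i*t)) = exp(i*(s-t)), and sums of them are collapsed using the identity that for every m > 1 the m distinct m-th roots of unity sum to 0, e.g. 1 + exp(2*I*pi/3) + exp(-2*I*pi/3) = 0.)
Dimension check: dim(rho) = sum (mult * dim) = 2*1 + 2*1 + 1*1 + 2*1 + 2*1 + 1*1 = 10 = chi_rho(e) = 10.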